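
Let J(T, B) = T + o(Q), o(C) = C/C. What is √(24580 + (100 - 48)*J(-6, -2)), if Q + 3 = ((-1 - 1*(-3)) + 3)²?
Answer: 16*√95 ≈ 155.95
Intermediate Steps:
Q = 22 (Q = -3 + ((-1 - 1*(-3)) + 3)² = -3 + ((-1 + 3) + 3)² = -3 + (2 + 3)² = -3 + 5² = -3 + 25 = 22)
o(C) = 1
J(T, B) = 1 + T (J(T, B) = T + 1 = 1 + T)
√(24580 + (100 - 48)*J(-6, -2)) = √(24580 + (100 - 48)*(1 - 6)) = √(24580 + 52*(-5)) = √(24580 - 260) = √24320 = 16*√95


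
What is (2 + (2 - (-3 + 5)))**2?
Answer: 4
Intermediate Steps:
(2 + (2 - (-3 + 5)))**2 = (2 + (2 - 1*2))**2 = (2 + (2 - 2))**2 = (2 + 0)**2 = 2**2 = 4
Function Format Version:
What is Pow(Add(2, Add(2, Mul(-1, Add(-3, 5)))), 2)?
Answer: 4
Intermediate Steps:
Pow(Add(2, Add(2, Mul(-1, Add(-3, 5)))), 2) = Pow(Add(2, Add(2, Mul(-1, 2))), 2) = Pow(Add(2, Add(2, -2)), 2) = Pow(Add(2, 0), 2) = Pow(2, 2) = 4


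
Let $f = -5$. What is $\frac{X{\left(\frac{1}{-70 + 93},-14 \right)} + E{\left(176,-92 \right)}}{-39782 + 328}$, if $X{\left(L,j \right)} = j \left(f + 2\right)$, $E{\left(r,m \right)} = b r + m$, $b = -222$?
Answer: $\frac{19561}{19727} \approx 0.99158$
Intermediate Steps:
$E{\left(r,m \right)} = m - 222 r$ ($E{\left(r,m \right)} = - 222 r + m = m - 222 r$)
$X{\left(L,j \right)} = - 3 j$ ($X{\left(L,j \right)} = j \left(-5 + 2\right) = j \left(-3\right) = - 3 j$)
$\frac{X{\left(\frac{1}{-70 + 93},-14 \right)} + E{\left(176,-92 \right)}}{-39782 + 328} = \frac{\left(-3\right) \left(-14\right) - 39164}{-39782 + 328} = \frac{42 - 39164}{-39454} = \left(42 - 39164\right) \left(- \frac{1}{39454}\right) = \left(-39122\right) \left(- \frac{1}{39454}\right) = \frac{19561}{19727}$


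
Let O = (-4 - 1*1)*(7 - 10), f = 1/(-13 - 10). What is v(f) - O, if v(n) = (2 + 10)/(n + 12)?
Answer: -3849/275 ≈ -13.996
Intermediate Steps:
f = -1/23 (f = 1/(-23) = -1/23 ≈ -0.043478)
v(n) = 12/(12 + n)
O = 15 (O = (-4 - 1)*(-3) = -5*(-3) = 15)
v(f) - O = 12/(12 - 1/23) - 1*15 = 12/(275/23) - 15 = 12*(23/275) - 15 = 276/275 - 15 = -3849/275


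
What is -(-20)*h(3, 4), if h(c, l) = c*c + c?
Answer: 240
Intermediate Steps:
h(c, l) = c + c² (h(c, l) = c² + c = c + c²)
-(-20)*h(3, 4) = -(-20)*3*(1 + 3) = -(-20)*3*4 = -(-20)*12 = -4*(-60) = 240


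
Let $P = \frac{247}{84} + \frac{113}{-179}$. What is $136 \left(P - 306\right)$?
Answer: $- \frac{155254030}{3759} \approx -41302.0$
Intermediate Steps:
$P = \frac{34721}{15036}$ ($P = 247 \cdot \frac{1}{84} + 113 \left(- \frac{1}{179}\right) = \frac{247}{84} - \frac{113}{179} = \frac{34721}{15036} \approx 2.3092$)
$136 \left(P - 306\right) = 136 \left(\frac{34721}{15036} - 306\right) = 136 \left(- \frac{4566295}{15036}\right) = - \frac{155254030}{3759}$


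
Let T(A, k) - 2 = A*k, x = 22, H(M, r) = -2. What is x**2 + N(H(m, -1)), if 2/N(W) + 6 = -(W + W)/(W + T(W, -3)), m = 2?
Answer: 3869/8 ≈ 483.63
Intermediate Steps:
T(A, k) = 2 + A*k
N(W) = 2/(-6 - 2*W/(2 - 2*W)) (N(W) = 2/(-6 - (W + W)/(W + (2 + W*(-3)))) = 2/(-6 - 2*W/(W + (2 - 3*W))) = 2/(-6 - 2*W/(2 - 2*W)))
x**2 + N(H(m, -1)) = 22**2 + 2*(-1 - 2)/(6 - 5*(-2)) = 484 + 2*(-3)/(6 + 10) = 484 + 2*(-3)/16 = 484 + 2*(1/16)*(-3) = 484 - 3/8 = 3869/8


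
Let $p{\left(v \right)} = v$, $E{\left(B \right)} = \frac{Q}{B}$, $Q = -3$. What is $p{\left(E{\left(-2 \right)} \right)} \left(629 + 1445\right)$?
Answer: $3111$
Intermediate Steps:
$E{\left(B \right)} = - \frac{3}{B}$
$p{\left(E{\left(-2 \right)} \right)} \left(629 + 1445\right) = - \frac{3}{-2} \left(629 + 1445\right) = \left(-3\right) \left(- \frac{1}{2}\right) 2074 = \frac{3}{2} \cdot 2074 = 3111$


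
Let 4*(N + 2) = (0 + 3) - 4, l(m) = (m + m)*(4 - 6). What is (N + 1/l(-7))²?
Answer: 961/196 ≈ 4.9031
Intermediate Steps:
l(m) = -4*m (l(m) = (2*m)*(-2) = -4*m)
N = -9/4 (N = -2 + ((0 + 3) - 4)/4 = -2 + (3 - 4)/4 = -2 + (¼)*(-1) = -2 - ¼ = -9/4 ≈ -2.2500)
(N + 1/l(-7))² = (-9/4 + 1/(-4*(-7)))² = (-9/4 + 1/28)² = (-31/14)² = 961/196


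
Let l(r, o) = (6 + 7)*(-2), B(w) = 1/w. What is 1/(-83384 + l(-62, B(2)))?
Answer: -1/83410 ≈ -1.1989e-5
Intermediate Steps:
l(r, o) = -26 (l(r, o) = 13*(-2) = -26)
1/(-83384 + l(-62, B(2))) = 1/(-83384 - 26) = 1/(-83410) = -1/83410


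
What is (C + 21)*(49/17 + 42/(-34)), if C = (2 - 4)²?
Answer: 700/17 ≈ 41.176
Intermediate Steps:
C = 4 (C = (-2)² = 4)
(C + 21)*(49/17 + 42/(-34)) = (4 + 21)*(49/17 + 42/(-34)) = 25*(49*(1/17) + 42*(-1/34)) = 25*(49/17 - 21/17) = 25*(28/17) = 700/17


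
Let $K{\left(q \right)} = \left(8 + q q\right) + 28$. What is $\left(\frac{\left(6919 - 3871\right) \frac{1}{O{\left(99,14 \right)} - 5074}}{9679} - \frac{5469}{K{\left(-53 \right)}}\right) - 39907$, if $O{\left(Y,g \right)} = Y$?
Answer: $- \frac{1093467406889132}{27399071225} \approx -39909.0$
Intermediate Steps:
$K{\left(q \right)} = 36 + q^{2}$ ($K{\left(q \right)} = \left(8 + q^{2}\right) + 28 = 36 + q^{2}$)
$\left(\frac{\left(6919 - 3871\right) \frac{1}{O{\left(99,14 \right)} - 5074}}{9679} - \frac{5469}{K{\left(-53 \right)}}\right) - 39907 = \left(\frac{\left(6919 - 3871\right) \frac{1}{99 - 5074}}{9679} - \frac{5469}{36 + \left(-53\right)^{2}}\right) - 39907 = \left(\frac{3048}{-4975} \cdot \frac{1}{9679} - \frac{5469}{36 + 2809}\right) - 39907 = \left(3048 \left(- \frac{1}{4975}\right) \frac{1}{9679} - \frac{5469}{2845}\right) - 39907 = \left(\left(- \frac{3048}{4975}\right) \frac{1}{9679} - \frac{5469}{2845}\right) - 39907 = \left(- \frac{3048}{48153025} - \frac{5469}{2845}\right) - 39907 = - \frac{52671513057}{27399071225} - 39907 = - \frac{1093467406889132}{27399071225}$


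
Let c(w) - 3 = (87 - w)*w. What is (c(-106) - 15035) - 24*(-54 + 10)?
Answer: -34434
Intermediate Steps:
c(w) = 3 + w*(87 - w) (c(w) = 3 + (87 - w)*w = 3 + w*(87 - w))
(c(-106) - 15035) - 24*(-54 + 10) = ((3 - 1*(-106)**2 + 87*(-106)) - 15035) - 24*(-54 + 10) = ((3 - 1*11236 - 9222) - 15035) - 24*(-44) = ((3 - 11236 - 9222) - 15035) + 1056 = (-20455 - 15035) + 1056 = -35490 + 1056 = -34434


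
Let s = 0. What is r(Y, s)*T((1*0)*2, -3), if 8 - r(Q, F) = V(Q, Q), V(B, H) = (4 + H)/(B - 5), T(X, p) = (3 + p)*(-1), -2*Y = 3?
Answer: 0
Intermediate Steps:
Y = -3/2 (Y = -½*3 = -3/2 ≈ -1.5000)
T(X, p) = -3 - p
V(B, H) = (4 + H)/(-5 + B)
r(Q, F) = 8 - (4 + Q)/(-5 + Q)
r(Y, s)*T((1*0)*2, -3) = ((-44 + 7*(-3/2))/(-5 - 3/2))*(-3 - 1*(-3)) = ((-44 - 21/2)/(-13/2))*(-3 + 3) = -2/13*(-109/2)*0 = (109/13)*0 = 0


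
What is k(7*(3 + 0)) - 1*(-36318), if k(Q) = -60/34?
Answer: 617376/17 ≈ 36316.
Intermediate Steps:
k(Q) = -30/17 (k(Q) = -60*1/34 = -30/17)
k(7*(3 + 0)) - 1*(-36318) = -30/17 - 1*(-36318) = -30/17 + 36318 = 617376/17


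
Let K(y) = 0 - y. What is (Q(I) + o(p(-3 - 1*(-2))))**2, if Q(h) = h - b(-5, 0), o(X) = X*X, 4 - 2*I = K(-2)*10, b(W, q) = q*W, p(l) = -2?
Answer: 16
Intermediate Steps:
b(W, q) = W*q
K(y) = -y
I = -8 (I = 2 - (-1*(-2))*10/2 = 2 - 10 = -8)
o(X) = X**2
Q(h) = h (Q(h) = h - (-5)*0 = h - 1*0 = h + 0 = h)
(Q(I) + o(p(-3 - 1*(-2))))**2 = (-8 + (-2)**2)**2 = (-8 + 4)**2 = (-4)**2 = 16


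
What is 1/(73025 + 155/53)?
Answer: 53/3870480 ≈ 1.3693e-5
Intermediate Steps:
1/(73025 + 155/53) = 1/(3870480/53) = 53/3870480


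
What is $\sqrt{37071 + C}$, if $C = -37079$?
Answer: $2 i \sqrt{2} \approx 2.8284 i$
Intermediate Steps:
$\sqrt{37071 + C} = \sqrt{37071 - 37079} = \sqrt{-8} = 2 i \sqrt{2}$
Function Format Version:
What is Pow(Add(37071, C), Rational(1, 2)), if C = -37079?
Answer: Mul(2, I, Pow(2, Rational(1, 2))) ≈ Mul(2.8284, I)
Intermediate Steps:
Pow(Add(37071, C), Rational(1, 2)) = Pow(Add(37071, -37079), Rational(1, 2)) = Pow(-8, Rational(1, 2)) = Mul(2, I, Pow(2, Rational(1, 2)))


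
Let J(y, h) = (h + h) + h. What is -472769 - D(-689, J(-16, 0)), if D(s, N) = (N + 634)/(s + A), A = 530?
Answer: -75169637/159 ≈ -4.7277e+5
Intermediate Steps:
J(y, h) = 3*h (J(y, h) = 2*h + h = 3*h)
D(s, N) = (634 + N)/(530 + s) (D(s, N) = (N + 634)/(s + 530) = (634 + N)/(530 + s))
-472769 - D(-689, J(-16, 0)) = -472769 - (634 + 3*0)/(530 - 689) = -472769 - (634 + 0)/(-159) = -472769 - (-1)*634/159 = -472769 - 1*(-634/159) = -472769 + 634/159 = -75169637/159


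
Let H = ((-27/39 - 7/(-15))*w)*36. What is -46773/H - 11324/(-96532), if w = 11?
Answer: 24462225011/46721488 ≈ 523.58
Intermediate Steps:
H = -5808/65 (H = ((-27/39 - 7/(-15))*11)*36 = ((-27*1/39 - 7*(-1/15))*11)*36 = ((-9/13 + 7/15)*11)*36 = -44/195*11*36 = -484/195*36 = -5808/65 ≈ -89.354)
-46773/H - 11324/(-96532) = -46773/(-5808/65) - 11324/(-96532) = -46773*(-65/5808) - 11324*(-1/96532) = 1013415/1936 + 2831/24133 = 24462225011/46721488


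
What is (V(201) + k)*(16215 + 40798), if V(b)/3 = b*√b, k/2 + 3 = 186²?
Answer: 3944501418 + 34378839*√201 ≈ 4.4319e+9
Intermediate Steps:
k = 69186 (k = -6 + 2*186² = -6 + 2*34596 = -6 + 69192 = 69186)
V(b) = 3*b^(3/2) (V(b) = 3*(b*√b) = 3*b^(3/2))
(V(201) + k)*(16215 + 40798) = (3*201^(3/2) + 69186)*(16215 + 40798) = (3*(201*√201) + 69186)*57013 = (603*√201 + 69186)*57013 = (69186 + 603*√201)*57013 = 3944501418 + 34378839*√201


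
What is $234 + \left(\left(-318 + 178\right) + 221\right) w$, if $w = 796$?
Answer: $64710$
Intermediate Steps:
$234 + \left(\left(-318 + 178\right) + 221\right) w = 234 + \left(\left(-318 + 178\right) + 221\right) 796 = 234 + \left(-140 + 221\right) 796 = 234 + 81 \cdot 796 = 234 + 64476 = 64710$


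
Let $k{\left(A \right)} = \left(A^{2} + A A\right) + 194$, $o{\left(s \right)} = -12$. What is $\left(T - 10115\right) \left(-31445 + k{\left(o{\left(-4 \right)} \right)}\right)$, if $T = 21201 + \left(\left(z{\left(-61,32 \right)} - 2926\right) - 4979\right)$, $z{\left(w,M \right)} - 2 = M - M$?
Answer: $-98555229$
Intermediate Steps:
$z{\left(w,M \right)} = 2$ ($z{\left(w,M \right)} = 2 + \left(M - M\right) = 2 + 0 = 2$)
$k{\left(A \right)} = 194 + 2 A^{2}$ ($k{\left(A \right)} = \left(A^{2} + A^{2}\right) + 194 = 2 A^{2} + 194 = 194 + 2 A^{2}$)
$T = 13298$ ($T = 21201 + \left(\left(2 - 2926\right) - 4979\right) = 21201 - 7903 = 13298$)
$\left(T - 10115\right) \left(-31445 + k{\left(o{\left(-4 \right)} \right)}\right) = \left(13298 - 10115\right) \left(-31445 + \left(194 + 2 \left(-12\right)^{2}\right)\right) = 3183 \left(-31445 + \left(194 + 2 \cdot 144\right)\right) = 3183 \left(-31445 + \left(194 + 288\right)\right) = 3183 \left(-31445 + 482\right) = 3183 \left(-30963\right) = -98555229$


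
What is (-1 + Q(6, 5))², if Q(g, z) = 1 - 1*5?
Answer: 25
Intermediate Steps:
Q(g, z) = -4 (Q(g, z) = 1 - 5 = -4)
(-1 + Q(6, 5))² = (-1 - 4)² = (-5)² = 25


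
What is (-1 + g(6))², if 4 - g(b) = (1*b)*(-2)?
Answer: 225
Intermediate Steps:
g(b) = 4 + 2*b (g(b) = 4 - 1*b*(-2) = 4 - b*(-2) = 4 - (-2)*b = 4 + 2*b)
(-1 + g(6))² = (-1 + (4 + 2*6))² = (-1 + (4 + 12))² = (-1 + 16)² = 15² = 225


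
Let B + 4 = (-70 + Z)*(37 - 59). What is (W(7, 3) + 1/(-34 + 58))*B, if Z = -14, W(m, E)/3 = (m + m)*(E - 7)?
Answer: -1858291/6 ≈ -3.0972e+5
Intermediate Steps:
W(m, E) = 6*m*(-7 + E) (W(m, E) = 3*((m + m)*(E - 7)) = 3*((2*m)*(-7 + E)) = 3*(2*m*(-7 + E)) = 6*m*(-7 + E))
B = 1844 (B = -4 + (-70 - 14)*(37 - 59) = -4 - 84*(-22) = -4 + 1848 = 1844)
(W(7, 3) + 1/(-34 + 58))*B = (6*7*(-7 + 3) + 1/(-34 + 58))*1844 = (6*7*(-4) + 1/24)*1844 = (-168 + 1/24)*1844 = -4031/24*1844 = -1858291/6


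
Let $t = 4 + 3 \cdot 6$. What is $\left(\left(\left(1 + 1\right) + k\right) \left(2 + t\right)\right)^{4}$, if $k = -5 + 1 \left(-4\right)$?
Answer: $796594176$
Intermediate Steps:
$k = -9$ ($k = -5 - 4 = -9$)
$t = 22$ ($t = 4 + 18 = 22$)
$\left(\left(\left(1 + 1\right) + k\right) \left(2 + t\right)\right)^{4} = \left(\left(\left(1 + 1\right) - 9\right) \left(2 + 22\right)\right)^{4} = \left(\left(2 - 9\right) 24\right)^{4} = \left(\left(-7\right) 24\right)^{4} = \left(-168\right)^{4} = 796594176$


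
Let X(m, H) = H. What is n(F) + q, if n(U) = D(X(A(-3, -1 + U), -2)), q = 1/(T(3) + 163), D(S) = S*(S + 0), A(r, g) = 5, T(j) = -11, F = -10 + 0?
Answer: 609/152 ≈ 4.0066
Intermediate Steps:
F = -10
D(S) = S² (D(S) = S*S = S²)
q = 1/152 (q = 1/(-11 + 163) = 1/152 ≈ 0.0065789)
n(U) = 4 (n(U) = (-2)² = 4)
n(F) + q = 4 + 1/152 = 609/152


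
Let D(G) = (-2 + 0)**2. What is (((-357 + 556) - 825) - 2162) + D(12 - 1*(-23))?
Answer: -2784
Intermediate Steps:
D(G) = 4 (D(G) = (-2)**2 = 4)
(((-357 + 556) - 825) - 2162) + D(12 - 1*(-23)) = (((-357 + 556) - 825) - 2162) + 4 = ((199 - 825) - 2162) + 4 = (-626 - 2162) + 4 = -2788 + 4 = -2784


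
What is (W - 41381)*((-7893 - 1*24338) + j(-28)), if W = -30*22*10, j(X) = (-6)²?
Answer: 1544748295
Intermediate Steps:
j(X) = 36
W = -6600 (W = -660*10 = -6600)
(W - 41381)*((-7893 - 1*24338) + j(-28)) = (-6600 - 41381)*((-7893 - 1*24338) + 36) = -47981*((-7893 - 24338) + 36) = -47981*(-32231 + 36) = -47981*(-32195) = 1544748295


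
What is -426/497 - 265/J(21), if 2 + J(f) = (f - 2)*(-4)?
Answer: 1387/546 ≈ 2.5403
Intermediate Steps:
J(f) = 6 - 4*f (J(f) = -2 + (f - 2)*(-4) = -2 + (-2 + f)*(-4) = -2 + (8 - 4*f) = 6 - 4*f)
-426/497 - 265/J(21) = -426/497 - 265/(6 - 4*21) = -426*1/497 - 265/(6 - 84) = -6/7 - 265/(-78) = -6/7 - 265*(-1/78) = -6/7 + 265/78 = 1387/546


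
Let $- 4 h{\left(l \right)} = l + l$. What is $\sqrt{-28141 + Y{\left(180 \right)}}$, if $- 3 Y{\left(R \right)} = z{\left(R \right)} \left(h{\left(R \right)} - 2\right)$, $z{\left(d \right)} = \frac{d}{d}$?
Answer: $\frac{13 i \sqrt{1497}}{3} \approx 167.66 i$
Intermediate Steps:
$h{\left(l \right)} = - \frac{l}{2}$ ($h{\left(l \right)} = - \frac{l + l}{4} = - \frac{2 l}{4} = - \frac{l}{2}$)
$z{\left(d \right)} = 1$
$Y{\left(R \right)} = \frac{2}{3} + \frac{R}{6}$ ($Y{\left(R \right)} = - \frac{1 \left(- \frac{R}{2} - 2\right)}{3} = - \frac{1 \left(-2 - \frac{R}{2}\right)}{3} = - \frac{-2 - \frac{R}{2}}{3} = \frac{2}{3} + \frac{R}{6}$)
$\sqrt{-28141 + Y{\left(180 \right)}} = \sqrt{-28141 + \left(\frac{2}{3} + \frac{1}{6} \cdot 180\right)} = \sqrt{-28141 + \left(\frac{2}{3} + 30\right)} = \sqrt{-28141 + \frac{92}{3}} = \sqrt{- \frac{84331}{3}} = \frac{13 i \sqrt{1497}}{3}$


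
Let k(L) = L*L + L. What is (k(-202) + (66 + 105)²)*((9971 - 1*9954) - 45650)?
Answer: -3187145619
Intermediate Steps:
k(L) = L + L² (k(L) = L² + L = L + L²)
(k(-202) + (66 + 105)²)*((9971 - 1*9954) - 45650) = (-202*(1 - 202) + (66 + 105)²)*((9971 - 1*9954) - 45650) = (-202*(-201) + 171²)*((9971 - 9954) - 45650) = (40602 + 29241)*(17 - 45650) = 69843*(-45633) = -3187145619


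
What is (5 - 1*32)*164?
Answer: -4428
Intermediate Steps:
(5 - 1*32)*164 = (5 - 32)*164 = -27*164 = -4428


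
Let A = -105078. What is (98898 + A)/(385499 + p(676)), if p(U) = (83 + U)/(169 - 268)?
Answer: -9270/578237 ≈ -0.016032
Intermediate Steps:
p(U) = -83/99 - U/99 (p(U) = (83 + U)/(-99) = (83 + U)*(-1/99) = -83/99 - U/99)
(98898 + A)/(385499 + p(676)) = (98898 - 105078)/(385499 + (-83/99 - 1/99*676)) = -6180/(385499 + (-83/99 - 676/99)) = -6180/(385499 - 23/3) = -6180/1156474/3 = -6180*3/1156474 = -9270/578237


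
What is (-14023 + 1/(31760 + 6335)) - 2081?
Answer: -613481879/38095 ≈ -16104.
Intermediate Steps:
(-14023 + 1/(31760 + 6335)) - 2081 = (-14023 + 1/38095) - 2081 = -534206184/38095 - 2081 = -613481879/38095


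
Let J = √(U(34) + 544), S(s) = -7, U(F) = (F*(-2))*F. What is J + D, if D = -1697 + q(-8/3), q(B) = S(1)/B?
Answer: -13555/8 + 2*I*√442 ≈ -1694.4 + 42.048*I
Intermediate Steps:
U(F) = -2*F² (U(F) = (-2*F)*F = -2*F²)
q(B) = -7/B
D = -13555/8 (D = -1697 - 7/((-8/3)) = -1697 - 7/((-8*⅓)) = -1697 - 7/(-8/3) = -1697 - 7*(-3/8) = -1697 + 21/8 = -13555/8 ≈ -1694.4)
J = 2*I*√442 (J = √(-2*34² + 544) = √(-2*1156 + 544) = √(-2312 + 544) = √(-1768) = 2*I*√442 ≈ 42.048*I)
J + D = 2*I*√442 - 13555/8 = -13555/8 + 2*I*√442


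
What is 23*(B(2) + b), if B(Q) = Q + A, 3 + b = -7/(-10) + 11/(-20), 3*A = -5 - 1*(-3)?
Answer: -2093/60 ≈ -34.883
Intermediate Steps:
A = -⅔ (A = (-5 - 1*(-3))/3 = (-5 + 3)/3 = (⅓)*(-2) = -⅔ ≈ -0.66667)
b = -57/20 (b = -3 + (-7/(-10) + 11/(-20)) = -3 + (-7*(-⅒) + 11*(-1/20)) = -3 + (7/10 - 11/20) = -3 + 3/20 = -57/20 ≈ -2.8500)
B(Q) = -⅔ + Q (B(Q) = Q - ⅔ = -⅔ + Q)
23*(B(2) + b) = 23*((-⅔ + 2) - 57/20) = 23*(4/3 - 57/20) = 23*(-91/60) = -2093/60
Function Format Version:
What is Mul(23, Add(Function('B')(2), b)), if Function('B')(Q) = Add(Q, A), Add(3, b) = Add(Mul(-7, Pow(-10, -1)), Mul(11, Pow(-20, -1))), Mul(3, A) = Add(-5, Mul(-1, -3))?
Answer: Rational(-2093, 60) ≈ -34.883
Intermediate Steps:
A = Rational(-2, 3) (A = Mul(Rational(1, 3), Add(-5, Mul(-1, -3))) = Mul(Rational(1, 3), Add(-5, 3)) = Mul(Rational(1, 3), -2) = Rational(-2, 3) ≈ -0.66667)
b = Rational(-57, 20) (b = Add(-3, Add(Mul(-7, Pow(-10, -1)), Mul(11, Pow(-20, -1)))) = Add(-3, Add(Mul(-7, Rational(-1, 10)), Mul(11, Rational(-1, 20)))) = Add(-3, Add(Rational(7, 10), Rational(-11, 20))) = Add(-3, Rational(3, 20)) = Rational(-57, 20) ≈ -2.8500)
Function('B')(Q) = Add(Rational(-2, 3), Q) (Function('B')(Q) = Add(Q, Rational(-2, 3)) = Add(Rational(-2, 3), Q))
Mul(23, Add(Function('B')(2), b)) = Mul(23, Add(Add(Rational(-2, 3), 2), Rational(-57, 20))) = Mul(23, Add(Rational(4, 3), Rational(-57, 20))) = Mul(23, Rational(-91, 60)) = Rational(-2093, 60)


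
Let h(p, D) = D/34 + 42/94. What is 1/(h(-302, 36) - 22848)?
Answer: -799/18254349 ≈ -4.3770e-5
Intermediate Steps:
h(p, D) = 21/47 + D/34 (h(p, D) = D*(1/34) + 42*(1/94) = D/34 + 21/47 = 21/47 + D/34)
1/(h(-302, 36) - 22848) = 1/((21/47 + (1/34)*36) - 22848) = 1/((21/47 + 18/17) - 22848) = 1/(1203/799 - 22848) = 1/(-18254349/799) = -799/18254349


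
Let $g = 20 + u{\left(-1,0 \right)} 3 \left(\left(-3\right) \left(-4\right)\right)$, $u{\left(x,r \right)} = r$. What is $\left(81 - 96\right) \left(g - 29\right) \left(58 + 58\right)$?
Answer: $15660$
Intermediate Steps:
$g = 20$ ($g = 20 + 0 \cdot 3 \left(\left(-3\right) \left(-4\right)\right) = 20 + 0 \cdot 12 = 20 + 0 = 20$)
$\left(81 - 96\right) \left(g - 29\right) \left(58 + 58\right) = \left(81 - 96\right) \left(20 - 29\right) \left(58 + 58\right) = - 15 \left(\left(-9\right) 116\right) = \left(-15\right) \left(-1044\right) = 15660$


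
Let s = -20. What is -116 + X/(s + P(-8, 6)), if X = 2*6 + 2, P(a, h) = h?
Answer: -117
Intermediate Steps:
X = 14 (X = 12 + 2 = 14)
-116 + X/(s + P(-8, 6)) = -116 + 14/(-20 + 6) = -116 + 14/(-14) = -116 - 1/14*14 = -116 - 1 = -117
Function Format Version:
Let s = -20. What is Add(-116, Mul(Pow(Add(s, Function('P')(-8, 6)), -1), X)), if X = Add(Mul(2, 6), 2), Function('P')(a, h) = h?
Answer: -117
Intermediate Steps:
X = 14 (X = Add(12, 2) = 14)
Add(-116, Mul(Pow(Add(s, Function('P')(-8, 6)), -1), X)) = Add(-116, Mul(Pow(Add(-20, 6), -1), 14)) = Add(-116, Mul(Pow(-14, -1), 14)) = Add(-116, Mul(Rational(-1, 14), 14)) = Add(-116, -1) = -117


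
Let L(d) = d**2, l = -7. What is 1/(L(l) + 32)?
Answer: 1/81 ≈ 0.012346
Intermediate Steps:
1/(L(l) + 32) = 1/((-7)**2 + 32) = 1/(49 + 32) = 1/81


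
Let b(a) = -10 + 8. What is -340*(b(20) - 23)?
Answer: 8500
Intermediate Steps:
b(a) = -2
-340*(b(20) - 23) = -340*(-2 - 23) = -340*(-25) = 8500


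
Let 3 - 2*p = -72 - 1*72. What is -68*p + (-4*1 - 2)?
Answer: -5004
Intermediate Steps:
p = 147/2 (p = 3/2 - (-72 - 1*72)/2 = 3/2 - (-72 - 72)/2 = 3/2 - ½*(-144) = 3/2 + 72 = 147/2 ≈ 73.500)
-68*p + (-4*1 - 2) = -68*147/2 + (-4*1 - 2) = -4998 + (-4 - 2) = -4998 - 6 = -5004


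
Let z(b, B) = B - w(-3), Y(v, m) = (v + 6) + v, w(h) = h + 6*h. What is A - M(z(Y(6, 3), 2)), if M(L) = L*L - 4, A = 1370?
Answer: 845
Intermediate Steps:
w(h) = 7*h
Y(v, m) = 6 + 2*v (Y(v, m) = (6 + v) + v = 6 + 2*v)
z(b, B) = 21 + B (z(b, B) = B - 7*(-3) = B - 1*(-21) = B + 21 = 21 + B)
M(L) = -4 + L² (M(L) = L² - 4 = -4 + L²)
A - M(z(Y(6, 3), 2)) = 1370 - (-4 + (21 + 2)²) = 1370 - (-4 + 23²) = 1370 - (-4 + 529) = 1370 - 1*525 = 1370 - 525 = 845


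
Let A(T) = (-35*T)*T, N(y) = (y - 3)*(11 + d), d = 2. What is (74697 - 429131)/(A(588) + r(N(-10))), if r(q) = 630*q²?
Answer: -177217/2946195 ≈ -0.060151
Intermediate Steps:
N(y) = -39 + 13*y (N(y) = (y - 3)*(11 + 2) = (-3 + y)*13 = -39 + 13*y)
A(T) = -35*T²
(74697 - 429131)/(A(588) + r(N(-10))) = (74697 - 429131)/(-35*588² + 630*(-39 + 13*(-10))²) = -354434/(-35*345744 + 630*(-39 - 130)²) = -354434/(-12101040 + 630*(-169)²) = -354434/(-12101040 + 630*28561) = -354434/(-12101040 + 17993430) = -354434/5892390 = -354434*1/5892390 = -177217/2946195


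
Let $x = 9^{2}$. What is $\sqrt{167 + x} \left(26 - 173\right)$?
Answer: $- 294 \sqrt{62} \approx -2315.0$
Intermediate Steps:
$x = 81$
$\sqrt{167 + x} \left(26 - 173\right) = \sqrt{167 + 81} \left(26 - 173\right) = \sqrt{248} \left(-147\right) = 2 \sqrt{62} \left(-147\right) = - 294 \sqrt{62}$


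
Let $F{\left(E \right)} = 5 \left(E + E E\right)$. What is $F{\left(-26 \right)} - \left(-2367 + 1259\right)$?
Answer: $4358$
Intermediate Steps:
$F{\left(E \right)} = 5 E + 5 E^{2}$ ($F{\left(E \right)} = 5 \left(E + E^{2}\right) = 5 E + 5 E^{2}$)
$F{\left(-26 \right)} - \left(-2367 + 1259\right) = 5 \left(-26\right) \left(1 - 26\right) - \left(-2367 + 1259\right) = 5 \left(-26\right) \left(-25\right) - -1108 = 3250 + 1108 = 4358$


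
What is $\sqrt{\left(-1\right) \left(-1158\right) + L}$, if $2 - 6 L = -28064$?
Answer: $\frac{\sqrt{52521}}{3} \approx 76.391$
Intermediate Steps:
$L = \frac{14033}{3}$ ($L = \frac{1}{3} - - \frac{14032}{3} = \frac{1}{3} + \frac{14032}{3} = \frac{14033}{3} \approx 4677.7$)
$\sqrt{\left(-1\right) \left(-1158\right) + L} = \sqrt{\left(-1\right) \left(-1158\right) + \frac{14033}{3}} = \sqrt{1158 + \frac{14033}{3}} = \sqrt{\frac{17507}{3}} = \frac{\sqrt{52521}}{3}$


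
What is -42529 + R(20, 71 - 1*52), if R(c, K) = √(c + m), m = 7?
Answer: -42529 + 3*√3 ≈ -42524.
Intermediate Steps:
R(c, K) = √(7 + c) (R(c, K) = √(c + 7) = √(7 + c))
-42529 + R(20, 71 - 1*52) = -42529 + √(7 + 20) = -42529 + √27 = -42529 + 3*√3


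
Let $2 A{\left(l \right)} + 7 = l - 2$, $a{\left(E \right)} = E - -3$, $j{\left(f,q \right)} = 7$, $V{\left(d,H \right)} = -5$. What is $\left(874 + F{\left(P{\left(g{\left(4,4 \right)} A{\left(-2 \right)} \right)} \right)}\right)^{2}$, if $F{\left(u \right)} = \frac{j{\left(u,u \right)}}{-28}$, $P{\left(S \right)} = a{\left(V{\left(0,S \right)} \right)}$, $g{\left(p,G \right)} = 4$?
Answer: $\frac{12215025}{16} \approx 7.6344 \cdot 10^{5}$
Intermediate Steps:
$a{\left(E \right)} = 3 + E$ ($a{\left(E \right)} = E + 3 = 3 + E$)
$A{\left(l \right)} = - \frac{9}{2} + \frac{l}{2}$ ($A{\left(l \right)} = - \frac{7}{2} + \frac{l - 2}{2} = - \frac{7}{2} + \frac{-2 + l}{2} = - \frac{7}{2} + \left(-1 + \frac{l}{2}\right) = - \frac{9}{2} + \frac{l}{2}$)
$P{\left(S \right)} = -2$ ($P{\left(S \right)} = 3 - 5 = -2$)
$F{\left(u \right)} = - \frac{1}{4}$ ($F{\left(u \right)} = \frac{7}{-28} = 7 \left(- \frac{1}{28}\right) = - \frac{1}{4}$)
$\left(874 + F{\left(P{\left(g{\left(4,4 \right)} A{\left(-2 \right)} \right)} \right)}\right)^{2} = \left(874 - \frac{1}{4}\right)^{2} = \left(\frac{3495}{4}\right)^{2} = \frac{12215025}{16}$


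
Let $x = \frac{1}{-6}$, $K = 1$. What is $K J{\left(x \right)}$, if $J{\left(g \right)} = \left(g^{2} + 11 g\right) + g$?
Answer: $- \frac{71}{36} \approx -1.9722$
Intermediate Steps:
$x = - \frac{1}{6} \approx -0.16667$
$J{\left(g \right)} = g^{2} + 12 g$
$K J{\left(x \right)} = 1 \left(- \frac{12 - \frac{1}{6}}{6}\right) = 1 \left(\left(- \frac{1}{6}\right) \frac{71}{6}\right) = 1 \left(- \frac{71}{36}\right) = - \frac{71}{36}$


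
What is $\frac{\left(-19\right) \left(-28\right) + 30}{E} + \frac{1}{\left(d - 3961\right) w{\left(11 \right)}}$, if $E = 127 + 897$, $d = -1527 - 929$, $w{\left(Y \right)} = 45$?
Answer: $\frac{81142453}{147847680} \approx 0.54882$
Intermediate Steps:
$d = -2456$
$E = 1024$
$\frac{\left(-19\right) \left(-28\right) + 30}{E} + \frac{1}{\left(d - 3961\right) w{\left(11 \right)}} = \frac{\left(-19\right) \left(-28\right) + 30}{1024} + \frac{1}{\left(-2456 - 3961\right) 45} = \left(532 + 30\right) \frac{1}{1024} + \frac{1}{-6417} \cdot \frac{1}{45} = 562 \cdot \frac{1}{1024} - \frac{1}{288765} = \frac{281}{512} - \frac{1}{288765} = \frac{81142453}{147847680}$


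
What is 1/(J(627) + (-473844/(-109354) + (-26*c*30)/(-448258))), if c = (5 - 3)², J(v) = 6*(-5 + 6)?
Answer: 1750671619/18102085008 ≈ 0.096711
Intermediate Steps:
J(v) = 6 (J(v) = 6*1 = 6)
c = 4 (c = 2² = 4)
1/(J(627) + (-473844/(-109354) + (-26*c*30)/(-448258))) = 1/(6 + (-473844/(-109354) + (-26*4*30)/(-448258))) = 1/(6 + (-473844*(-1/109354) - 104*30*(-1/448258))) = 1/(6 + (33846/7811 - 3120*(-1/448258))) = 1/(6 + (33846/7811 + 1560/224129)) = 1/(6 + 7598055294/1750671619) = 1/(18102085008/1750671619) = 1750671619/18102085008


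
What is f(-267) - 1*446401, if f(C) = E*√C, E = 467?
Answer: -446401 + 467*I*√267 ≈ -4.464e+5 + 7630.8*I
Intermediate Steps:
f(C) = 467*√C
f(-267) - 1*446401 = 467*√(-267) - 1*446401 = 467*(I*√267) - 446401 = 467*I*√267 - 446401 = -446401 + 467*I*√267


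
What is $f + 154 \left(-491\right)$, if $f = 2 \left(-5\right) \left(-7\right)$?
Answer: $-75544$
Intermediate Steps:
$f = 70$ ($f = \left(-10\right) \left(-7\right) = 70$)
$f + 154 \left(-491\right) = 70 + 154 \left(-491\right) = 70 - 75614 = -75544$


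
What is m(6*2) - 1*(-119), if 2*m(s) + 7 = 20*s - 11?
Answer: 230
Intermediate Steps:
m(s) = -9 + 10*s (m(s) = -7/2 + (20*s - 11)/2 = -7/2 + (-11 + 20*s)/2 = -7/2 + (-11/2 + 10*s) = -9 + 10*s)
m(6*2) - 1*(-119) = (-9 + 10*(6*2)) - 1*(-119) = (-9 + 10*12) + 119 = (-9 + 120) + 119 = 111 + 119 = 230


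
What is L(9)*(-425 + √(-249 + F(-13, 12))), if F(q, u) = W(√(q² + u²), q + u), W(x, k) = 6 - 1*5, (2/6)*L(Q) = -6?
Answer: 7650 - 36*I*√62 ≈ 7650.0 - 283.46*I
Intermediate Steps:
L(Q) = -18 (L(Q) = 3*(-6) = -18)
W(x, k) = 1 (W(x, k) = 6 - 5 = 1)
F(q, u) = 1
L(9)*(-425 + √(-249 + F(-13, 12))) = -18*(-425 + √(-249 + 1)) = -18*(-425 + √(-248)) = -18*(-425 + 2*I*√62) = 7650 - 36*I*√62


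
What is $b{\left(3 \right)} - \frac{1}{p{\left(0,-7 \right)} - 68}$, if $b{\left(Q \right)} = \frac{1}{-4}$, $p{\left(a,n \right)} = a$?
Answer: $- \frac{4}{17} \approx -0.23529$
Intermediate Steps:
$b{\left(Q \right)} = - \frac{1}{4}$
$b{\left(3 \right)} - \frac{1}{p{\left(0,-7 \right)} - 68} = - \frac{1}{4} - \frac{1}{0 - 68} = - \frac{1}{4} - \frac{1}{-68} = - \frac{1}{4} - - \frac{1}{68} = - \frac{1}{4} + \frac{1}{68} = - \frac{4}{17}$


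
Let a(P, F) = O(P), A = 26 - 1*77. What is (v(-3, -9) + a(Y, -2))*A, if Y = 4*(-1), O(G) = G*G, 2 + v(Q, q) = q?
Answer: -255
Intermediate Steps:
v(Q, q) = -2 + q
O(G) = G²
A = -51 (A = 26 - 77 = -51)
Y = -4
a(P, F) = P²
(v(-3, -9) + a(Y, -2))*A = ((-2 - 9) + (-4)²)*(-51) = (-11 + 16)*(-51) = 5*(-51) = -255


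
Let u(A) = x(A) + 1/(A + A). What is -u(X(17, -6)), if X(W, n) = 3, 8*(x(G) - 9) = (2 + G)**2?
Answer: -295/24 ≈ -12.292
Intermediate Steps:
x(G) = 9 + (2 + G)**2/8
u(A) = 9 + 1/(2*A) + (2 + A)**2/8 (u(A) = (9 + (2 + A)**2/8) + 1/(A + A) = (9 + (2 + A)**2/8) + 1/(2*A) = 9 + 1/(2*A) + (2 + A)**2/8)
-u(X(17, -6)) = -(4 + 3*(72 + (2 + 3)**2))/(8*3) = -(4 + 3*(72 + 5**2))/(8*3) = -(4 + 3*(72 + 25))/(8*3) = -(4 + 3*97)/(8*3) = -(4 + 291)/(8*3) = -295/(8*3) = -1*295/24 = -295/24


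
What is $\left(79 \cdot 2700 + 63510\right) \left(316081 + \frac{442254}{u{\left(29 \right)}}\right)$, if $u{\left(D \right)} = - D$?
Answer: $\frac{2414916736950}{29} \approx 8.3273 \cdot 10^{10}$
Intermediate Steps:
$\left(79 \cdot 2700 + 63510\right) \left(316081 + \frac{442254}{u{\left(29 \right)}}\right) = \left(79 \cdot 2700 + 63510\right) \left(316081 + \frac{442254}{\left(-1\right) 29}\right) = \left(213300 + 63510\right) \left(316081 + \frac{442254}{-29}\right) = 276810 \left(316081 + 442254 \left(- \frac{1}{29}\right)\right) = 276810 \left(316081 - \frac{442254}{29}\right) = 276810 \cdot \frac{8724095}{29} = \frac{2414916736950}{29}$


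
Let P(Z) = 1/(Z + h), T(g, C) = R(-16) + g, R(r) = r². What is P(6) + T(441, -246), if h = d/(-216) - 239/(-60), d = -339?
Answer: 2899183/4159 ≈ 697.09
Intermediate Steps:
T(g, C) = 256 + g (T(g, C) = (-16)² + g = 256 + g)
h = 1999/360 (h = -339/(-216) - 239/(-60) = -339*(-1/216) - 239*(-1/60) = 113/72 + 239/60 = 1999/360 ≈ 5.5528)
P(Z) = 1/(1999/360 + Z) (P(Z) = 1/(Z + 1999/360) = 1/(1999/360 + Z))
P(6) + T(441, -246) = 360/(1999 + 360*6) + (256 + 441) = 360/(1999 + 2160) + 697 = 360/4159 + 697 = 2899183/4159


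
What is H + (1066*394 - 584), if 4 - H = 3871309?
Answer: -3451885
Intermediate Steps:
H = -3871305 (H = 4 - 1*3871309 = 4 - 3871309 = -3871305)
H + (1066*394 - 584) = -3871305 + (1066*394 - 584) = -3871305 + (420004 - 584) = -3871305 + 419420 = -3451885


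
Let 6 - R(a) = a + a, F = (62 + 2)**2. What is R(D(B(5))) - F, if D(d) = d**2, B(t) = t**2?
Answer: -5340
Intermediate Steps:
F = 4096 (F = 64**2 = 4096)
R(a) = 6 - 2*a (R(a) = 6 - (a + a) = 6 - 2*a)
R(D(B(5))) - F = (6 - 2*(5**2)**2) - 1*4096 = (6 - 2*25**2) - 4096 = (6 - 2*625) - 4096 = (6 - 1250) - 4096 = -1244 - 4096 = -5340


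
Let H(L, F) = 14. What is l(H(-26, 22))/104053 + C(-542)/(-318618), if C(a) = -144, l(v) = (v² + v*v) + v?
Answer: 8019030/1841842153 ≈ 0.0043538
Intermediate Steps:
l(v) = v + 2*v² (l(v) = (v² + v²) + v = 2*v² + v = v + 2*v²)
l(H(-26, 22))/104053 + C(-542)/(-318618) = (14*(1 + 2*14))/104053 - 144/(-318618) = (14*(1 + 28))*(1/104053) - 144*(-1/318618) = (14*29)*(1/104053) + 8/17701 = 406*(1/104053) + 8/17701 = 406/104053 + 8/17701 = 8019030/1841842153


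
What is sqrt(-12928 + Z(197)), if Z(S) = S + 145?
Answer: I*sqrt(12586) ≈ 112.19*I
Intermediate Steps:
Z(S) = 145 + S
sqrt(-12928 + Z(197)) = sqrt(-12928 + (145 + 197)) = sqrt(-12928 + 342) = sqrt(-12586) = I*sqrt(12586)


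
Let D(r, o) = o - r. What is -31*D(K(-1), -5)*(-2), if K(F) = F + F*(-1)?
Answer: -310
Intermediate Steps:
K(F) = 0 (K(F) = F - F = 0)
-31*D(K(-1), -5)*(-2) = -31*(-5 - 1*0)*(-2) = -31*(-5 + 0)*(-2) = -31*(-5)*(-2) = 155*(-2) = -310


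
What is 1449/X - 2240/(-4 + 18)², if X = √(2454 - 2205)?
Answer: -80/7 + 483*√249/83 ≈ 80.398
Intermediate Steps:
X = √249 ≈ 15.780
1449/X - 2240/(-4 + 18)² = 1449/(√249) - 2240/(-4 + 18)² = 1449*(√249/249) - 2240/(14²) = 483*√249/83 - 2240/196 = 483*√249/83 - 2240*1/196 = 483*√249/83 - 80/7 = -80/7 + 483*√249/83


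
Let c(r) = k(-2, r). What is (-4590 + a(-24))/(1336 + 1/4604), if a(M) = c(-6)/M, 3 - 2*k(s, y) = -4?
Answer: -253596377/73811340 ≈ -3.4357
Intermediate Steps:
k(s, y) = 7/2 (k(s, y) = 3/2 - ½*(-4) = 3/2 + 2 = 7/2)
c(r) = 7/2
a(M) = 7/(2*M)
(-4590 + a(-24))/(1336 + 1/4604) = (-4590 + (7/2)/(-24))/(1336 + 1/4604) = (-4590 + (7/2)*(-1/24))/(1336 + 1/4604) = (-4590 - 7/48)/(6150945/4604) = -220327/48*4604/6150945 = -253596377/73811340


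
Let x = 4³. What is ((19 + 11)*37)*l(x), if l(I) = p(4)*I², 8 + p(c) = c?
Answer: -18186240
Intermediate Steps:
x = 64
p(c) = -8 + c
l(I) = -4*I² (l(I) = (-8 + 4)*I² = -4*I²)
((19 + 11)*37)*l(x) = ((19 + 11)*37)*(-4*64²) = (30*37)*(-4*4096) = 1110*(-16384) = -18186240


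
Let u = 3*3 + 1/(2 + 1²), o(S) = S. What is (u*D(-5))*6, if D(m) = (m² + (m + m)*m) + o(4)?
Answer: 4424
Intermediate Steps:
u = 28/3 (u = 9 + 1/(2 + 1) = 9 + 1/3 = 9 + ⅓ = 28/3 ≈ 9.3333)
D(m) = 4 + 3*m² (D(m) = (m² + (m + m)*m) + 4 = (m² + (2*m)*m) + 4 = (m² + 2*m²) + 4 = 3*m² + 4 = 4 + 3*m²)
(u*D(-5))*6 = (28*(4 + 3*(-5)²)/3)*6 = (28*(4 + 3*25)/3)*6 = (28*(4 + 75)/3)*6 = ((28/3)*79)*6 = (2212/3)*6 = 4424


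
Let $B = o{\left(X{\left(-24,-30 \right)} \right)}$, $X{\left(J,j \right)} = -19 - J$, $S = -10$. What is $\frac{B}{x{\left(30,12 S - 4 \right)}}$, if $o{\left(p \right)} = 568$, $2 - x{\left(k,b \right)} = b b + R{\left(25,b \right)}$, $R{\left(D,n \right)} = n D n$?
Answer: $- \frac{284}{199887} \approx -0.0014208$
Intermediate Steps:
$R{\left(D,n \right)} = D n^{2}$ ($R{\left(D,n \right)} = D n n = D n^{2}$)
$x{\left(k,b \right)} = 2 - 26 b^{2}$ ($x{\left(k,b \right)} = 2 - \left(b b + 25 b^{2}\right) = 2 - \left(b^{2} + 25 b^{2}\right) = 2 - 26 b^{2}$)
$B = 568$
$\frac{B}{x{\left(30,12 S - 4 \right)}} = \frac{568}{2 - 26 \left(12 \left(-10\right) - 4\right)^{2}} = \frac{568}{2 - 26 \left(-120 - 4\right)^{2}} = \frac{568}{2 - 26 \left(-124\right)^{2}} = \frac{568}{2 - 399776} = \frac{568}{-399774} = 568 \left(- \frac{1}{399774}\right) = - \frac{284}{199887}$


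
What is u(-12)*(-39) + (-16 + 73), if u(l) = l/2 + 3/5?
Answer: 1338/5 ≈ 267.60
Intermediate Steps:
u(l) = ⅗ + l/2 (u(l) = l*(½) + 3*(⅕) = l/2 + ⅗ = ⅗ + l/2)
u(-12)*(-39) + (-16 + 73) = (⅗ + (½)*(-12))*(-39) + (-16 + 73) = (⅗ - 6)*(-39) + 57 = -27/5*(-39) + 57 = 1053/5 + 57 = 1338/5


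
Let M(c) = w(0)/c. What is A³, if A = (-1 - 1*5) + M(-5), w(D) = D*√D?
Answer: -216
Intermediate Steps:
w(D) = D^(3/2)
M(c) = 0 (M(c) = 0^(3/2)/c = 0/c = 0)
A = -6 (A = (-1 - 1*5) + 0 = (-1 - 5) + 0 = -6 + 0 = -6)
A³ = (-6)³ = -216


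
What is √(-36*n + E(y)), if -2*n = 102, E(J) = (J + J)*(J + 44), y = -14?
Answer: 2*√249 ≈ 31.559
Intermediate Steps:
E(J) = 2*J*(44 + J) (E(J) = (2*J)*(44 + J) = 2*J*(44 + J))
n = -51 (n = -½*102 = -51)
√(-36*n + E(y)) = √(-36*(-51) + 2*(-14)*(44 - 14)) = √(1836 + 2*(-14)*30) = √(1836 - 840) = √996 = 2*√249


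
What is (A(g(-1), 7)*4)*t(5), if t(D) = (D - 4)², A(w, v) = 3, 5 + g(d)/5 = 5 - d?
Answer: 12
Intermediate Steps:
g(d) = -5*d (g(d) = -25 + 5*(5 - d) = -25 + (25 - 5*d) = -5*d)
t(D) = (-4 + D)²
(A(g(-1), 7)*4)*t(5) = (3*4)*(-4 + 5)² = 12*1² = 12*1 = 12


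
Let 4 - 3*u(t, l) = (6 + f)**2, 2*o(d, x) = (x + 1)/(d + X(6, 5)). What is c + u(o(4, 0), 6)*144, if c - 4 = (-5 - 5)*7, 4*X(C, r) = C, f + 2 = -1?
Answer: -306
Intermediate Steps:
f = -3 (f = -2 - 1 = -3)
X(C, r) = C/4
o(d, x) = (1 + x)/(2*(3/2 + d)) (o(d, x) = ((x + 1)/(d + (1/4)*6))/2 = ((1 + x)/(d + 3/2))/2 = ((1 + x)/(3/2 + d))/2 = (1 + x)/(2*(3/2 + d)))
u(t, l) = -5/3 (u(t, l) = 4/3 - (6 - 3)**2/3 = 4/3 - 1/3*3**2 = 4/3 - 1/3*9 = 4/3 - 3 = -5/3)
c = -66 (c = 4 + (-5 - 5)*7 = 4 - 10*7 = 4 - 70 = -66)
c + u(o(4, 0), 6)*144 = -66 - 5/3*144 = -66 - 240 = -306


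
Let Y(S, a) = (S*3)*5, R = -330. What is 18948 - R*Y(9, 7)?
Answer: 63498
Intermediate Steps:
Y(S, a) = 15*S (Y(S, a) = (3*S)*5 = 15*S)
18948 - R*Y(9, 7) = 18948 - (-330)*15*9 = 18948 - (-330)*135 = 18948 - 1*(-44550) = 18948 + 44550 = 63498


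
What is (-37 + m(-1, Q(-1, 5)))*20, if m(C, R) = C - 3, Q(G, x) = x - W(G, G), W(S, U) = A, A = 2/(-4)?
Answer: -820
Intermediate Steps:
A = -1/2 (A = 2*(-1/4) = -1/2 ≈ -0.50000)
W(S, U) = -1/2
Q(G, x) = 1/2 + x (Q(G, x) = x - 1*(-1/2) = x + 1/2 = 1/2 + x)
m(C, R) = -3 + C
(-37 + m(-1, Q(-1, 5)))*20 = (-37 + (-3 - 1))*20 = (-37 - 4)*20 = -41*20 = -820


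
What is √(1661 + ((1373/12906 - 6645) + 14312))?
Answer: 49*√71902194/4302 ≈ 96.582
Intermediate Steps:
√(1661 + ((1373/12906 - 6645) + 14312)) = √(1661 + (-85758997/12906 + 14312)) = √(1661 + 98951675/12906) = √(120388541/12906) = 49*√71902194/4302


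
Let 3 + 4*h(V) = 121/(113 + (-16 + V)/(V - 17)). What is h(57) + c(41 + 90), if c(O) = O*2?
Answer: 4771085/18244 ≈ 261.52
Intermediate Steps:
c(O) = 2*O
h(V) = -3/4 + 121/(4*(113 + (-16 + V)/(-17 + V))) (h(V) = -3/4 + (121/(113 + (-16 + V)/(V - 17)))/4 = -3/4 + (121/(113 + (-16 + V)/(-17 + V)))/4 = -3/4 + 121/(4*(113 + (-16 + V)/(-17 + V))))
h(57) + c(41 + 90) = (3754 - 221*57)/(4*(-1937 + 114*57)) + 2*(41 + 90) = (3754 - 12597)/(4*(-1937 + 6498)) + 2*131 = (1/4)*(-8843)/4561 + 262 = (1/4)*(1/4561)*(-8843) + 262 = -8843/18244 + 262 = 4771085/18244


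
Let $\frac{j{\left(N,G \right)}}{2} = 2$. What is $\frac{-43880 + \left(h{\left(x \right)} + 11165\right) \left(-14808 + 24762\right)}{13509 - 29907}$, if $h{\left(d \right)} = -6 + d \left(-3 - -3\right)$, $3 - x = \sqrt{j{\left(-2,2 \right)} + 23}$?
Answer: $- \frac{55516403}{8199} \approx -6771.1$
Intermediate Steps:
$j{\left(N,G \right)} = 4$ ($j{\left(N,G \right)} = 2 \cdot 2 = 4$)
$x = 3 - 3 \sqrt{3}$ ($x = 3 - \sqrt{4 + 23} = 3 - \sqrt{27} = 3 - 3 \sqrt{3} \approx -2.1962$)
$h{\left(d \right)} = -6$ ($h{\left(d \right)} = -6 + d \left(-3 + 3\right) = -6 + d 0 = -6 + 0 = -6$)
$\frac{-43880 + \left(h{\left(x \right)} + 11165\right) \left(-14808 + 24762\right)}{13509 - 29907} = \frac{-43880 + \left(-6 + 11165\right) \left(-14808 + 24762\right)}{13509 - 29907} = \frac{-43880 + 11159 \cdot 9954}{-16398} = \left(-43880 + 111076686\right) \left(- \frac{1}{16398}\right) = 111032806 \left(- \frac{1}{16398}\right) = - \frac{55516403}{8199}$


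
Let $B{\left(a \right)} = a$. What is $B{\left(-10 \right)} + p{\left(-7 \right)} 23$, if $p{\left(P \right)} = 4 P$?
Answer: $-654$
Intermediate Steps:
$B{\left(-10 \right)} + p{\left(-7 \right)} 23 = -10 + 4 \left(-7\right) 23 = -10 - 644 = -654$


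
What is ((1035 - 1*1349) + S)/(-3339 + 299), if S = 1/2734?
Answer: 171695/1662272 ≈ 0.10329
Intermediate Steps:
S = 1/2734 ≈ 0.00036576
((1035 - 1*1349) + S)/(-3339 + 299) = ((1035 - 1*1349) + 1/2734)/(-3339 + 299) = ((1035 - 1349) + 1/2734)/(-3040) = (-314 + 1/2734)*(-1/3040) = -858475/2734*(-1/3040) = 171695/1662272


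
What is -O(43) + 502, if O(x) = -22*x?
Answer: 1448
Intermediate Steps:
-O(43) + 502 = -(-22)*43 + 502 = -1*(-946) + 502 = 946 + 502 = 1448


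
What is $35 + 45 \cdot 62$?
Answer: $2825$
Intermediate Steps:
$35 + 45 \cdot 62 = 35 + 2790 = 2825$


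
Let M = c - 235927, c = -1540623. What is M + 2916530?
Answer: 1139980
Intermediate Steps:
M = -1776550 (M = -1540623 - 235927 = -1776550)
M + 2916530 = -1776550 + 2916530 = 1139980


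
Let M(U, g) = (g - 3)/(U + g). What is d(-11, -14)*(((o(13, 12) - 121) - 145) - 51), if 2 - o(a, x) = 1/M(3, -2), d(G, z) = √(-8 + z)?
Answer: -1574*I*√22/5 ≈ -1476.5*I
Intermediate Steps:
M(U, g) = (-3 + g)/(U + g)
o(a, x) = 11/5 (o(a, x) = 2 - 1/((-3 - 2)/(3 - 2)) = 2 - 1/(-5/1) = 2 - 1/(1*(-5)) = 2 - 1/(-5) = 2 - 1*(-⅕) = 2 + ⅕ = 11/5)
d(-11, -14)*(((o(13, 12) - 121) - 145) - 51) = √(-8 - 14)*(((11/5 - 121) - 145) - 51) = √(-22)*((-594/5 - 145) - 51) = (I*√22)*(-1319/5 - 51) = (I*√22)*(-1574/5) = -1574*I*√22/5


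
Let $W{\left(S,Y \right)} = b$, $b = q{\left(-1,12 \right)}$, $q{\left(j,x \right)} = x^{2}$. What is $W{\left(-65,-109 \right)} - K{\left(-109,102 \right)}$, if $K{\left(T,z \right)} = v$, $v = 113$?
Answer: $31$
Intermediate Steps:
$b = 144$ ($b = 12^{2} = 144$)
$W{\left(S,Y \right)} = 144$
$K{\left(T,z \right)} = 113$
$W{\left(-65,-109 \right)} - K{\left(-109,102 \right)} = 144 - 113 = 31$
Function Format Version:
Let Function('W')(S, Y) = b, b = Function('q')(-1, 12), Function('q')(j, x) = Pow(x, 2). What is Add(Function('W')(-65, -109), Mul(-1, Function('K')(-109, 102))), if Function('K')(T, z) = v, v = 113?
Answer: 31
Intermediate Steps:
b = 144 (b = Pow(12, 2) = 144)
Function('W')(S, Y) = 144
Function('K')(T, z) = 113
Add(Function('W')(-65, -109), Mul(-1, Function('K')(-109, 102))) = Add(144, Mul(-1, 113)) = Add(144, -113) = 31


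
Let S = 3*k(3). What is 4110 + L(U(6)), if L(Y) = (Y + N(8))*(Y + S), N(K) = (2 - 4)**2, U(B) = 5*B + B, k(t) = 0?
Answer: 5550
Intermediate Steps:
U(B) = 6*B
N(K) = 4 (N(K) = (-2)**2 = 4)
S = 0 (S = 3*0 = 0)
L(Y) = Y*(4 + Y) (L(Y) = (Y + 4)*(Y + 0) = (4 + Y)*Y = Y*(4 + Y))
4110 + L(U(6)) = 4110 + (6*6)*(4 + 6*6) = 4110 + 36*(4 + 36) = 4110 + 36*40 = 4110 + 1440 = 5550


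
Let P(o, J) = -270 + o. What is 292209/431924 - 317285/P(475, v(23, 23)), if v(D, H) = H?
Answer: -27396620699/17708884 ≈ -1547.1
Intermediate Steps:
292209/431924 - 317285/P(475, v(23, 23)) = 292209/431924 - 317285/(-270 + 475) = 292209*(1/431924) - 317285/205 = 292209/431924 - 317285*1/205 = 292209/431924 - 63457/41 = -27396620699/17708884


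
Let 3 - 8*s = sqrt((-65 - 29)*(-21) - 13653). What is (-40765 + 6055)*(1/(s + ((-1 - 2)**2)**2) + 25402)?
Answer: -3199703217594/3629 - 2314*I*sqrt(11679)/3629 ≈ -8.817e+8 - 68.91*I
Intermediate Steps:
s = 3/8 - I*sqrt(11679)/8 (s = 3/8 - sqrt((-65 - 29)*(-21) - 13653)/8 = 3/8 - sqrt(-94*(-21) - 13653)/8 = 3/8 - sqrt(1974 - 13653)/8 = 3/8 - I*sqrt(11679)/8 ≈ 0.375 - 13.509*I)
(-40765 + 6055)*(1/(s + ((-1 - 2)**2)**2) + 25402) = (-40765 + 6055)*(1/((3/8 - I*sqrt(11679)/8) + ((-1 - 2)**2)**2) + 25402) = -34710*(1/((3/8 - I*sqrt(11679)/8) + ((-3)**2)**2) + 25402) = -34710*(1/((3/8 - I*sqrt(11679)/8) + 9**2) + 25402) = -34710*(1/((3/8 - I*sqrt(11679)/8) + 81) + 25402) = -34710*(1/(651/8 - I*sqrt(11679)/8) + 25402) = -34710*(25402 + 1/(651/8 - I*sqrt(11679)/8)) = -881703420 - 34710/(651/8 - I*sqrt(11679)/8)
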